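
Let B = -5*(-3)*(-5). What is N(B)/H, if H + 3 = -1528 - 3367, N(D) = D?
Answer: 75/4898 ≈ 0.015312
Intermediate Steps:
B = -75 (B = 15*(-5) = -75)
H = -4898 (H = -3 + (-1528 - 3367) = -3 - 4895 = -4898)
N(B)/H = -75/(-4898) = -75*(-1/4898) = 75/4898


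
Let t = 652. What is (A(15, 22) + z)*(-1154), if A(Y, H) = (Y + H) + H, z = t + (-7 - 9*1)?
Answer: -802030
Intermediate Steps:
z = 636 (z = 652 + (-7 - 9*1) = 652 + (-7 - 9) = 652 - 16 = 636)
A(Y, H) = Y + 2*H (A(Y, H) = (H + Y) + H = Y + 2*H)
(A(15, 22) + z)*(-1154) = ((15 + 2*22) + 636)*(-1154) = ((15 + 44) + 636)*(-1154) = (59 + 636)*(-1154) = 695*(-1154) = -802030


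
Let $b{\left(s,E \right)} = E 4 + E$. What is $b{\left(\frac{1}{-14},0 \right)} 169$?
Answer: $0$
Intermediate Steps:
$b{\left(s,E \right)} = 5 E$ ($b{\left(s,E \right)} = 4 E + E = 5 E$)
$b{\left(\frac{1}{-14},0 \right)} 169 = 5 \cdot 0 \cdot 169 = 0 \cdot 169 = 0$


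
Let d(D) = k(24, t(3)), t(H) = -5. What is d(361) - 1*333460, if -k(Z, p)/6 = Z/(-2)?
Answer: -333388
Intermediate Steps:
k(Z, p) = 3*Z (k(Z, p) = -6*Z/(-2) = -6*Z*(-1)/2 = -(-3)*Z = 3*Z)
d(D) = 72 (d(D) = 3*24 = 72)
d(361) - 1*333460 = 72 - 1*333460 = 72 - 333460 = -333388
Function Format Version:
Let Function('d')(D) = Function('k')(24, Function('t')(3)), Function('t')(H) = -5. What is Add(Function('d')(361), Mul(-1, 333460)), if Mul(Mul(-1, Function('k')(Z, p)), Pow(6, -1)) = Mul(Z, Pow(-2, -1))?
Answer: -333388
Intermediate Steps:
Function('k')(Z, p) = Mul(3, Z) (Function('k')(Z, p) = Mul(-6, Mul(Z, Pow(-2, -1))) = Mul(-6, Mul(Z, Rational(-1, 2))) = Mul(-6, Mul(Rational(-1, 2), Z)) = Mul(3, Z))
Function('d')(D) = 72 (Function('d')(D) = Mul(3, 24) = 72)
Add(Function('d')(361), Mul(-1, 333460)) = Add(72, Mul(-1, 333460)) = Add(72, -333460) = -333388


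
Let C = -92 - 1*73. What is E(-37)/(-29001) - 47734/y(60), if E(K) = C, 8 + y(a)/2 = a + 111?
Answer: -230713324/1575721 ≈ -146.42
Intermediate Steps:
y(a) = 206 + 2*a (y(a) = -16 + 2*(a + 111) = -16 + 2*(111 + a) = -16 + (222 + 2*a) = 206 + 2*a)
C = -165 (C = -92 - 73 = -165)
E(K) = -165
E(-37)/(-29001) - 47734/y(60) = -165/(-29001) - 47734/(206 + 2*60) = -165*(-1/29001) - 47734/(206 + 120) = 55/9667 - 47734/326 = 55/9667 - 47734*1/326 = 55/9667 - 23867/163 = -230713324/1575721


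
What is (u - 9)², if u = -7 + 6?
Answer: 100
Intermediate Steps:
u = -1
(u - 9)² = (-1 - 9)² = (-10)² = 100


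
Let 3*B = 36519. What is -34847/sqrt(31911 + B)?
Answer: -34847*sqrt(11021)/22042 ≈ -165.97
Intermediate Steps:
B = 12173 (B = (1/3)*36519 = 12173)
-34847/sqrt(31911 + B) = -34847/sqrt(31911 + 12173) = -34847*sqrt(11021)/22042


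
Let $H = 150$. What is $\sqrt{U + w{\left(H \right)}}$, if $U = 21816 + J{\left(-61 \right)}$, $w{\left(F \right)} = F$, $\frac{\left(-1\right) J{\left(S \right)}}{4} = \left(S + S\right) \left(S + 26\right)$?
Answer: $\sqrt{4886} \approx 69.9$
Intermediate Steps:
$J{\left(S \right)} = - 8 S \left(26 + S\right)$ ($J{\left(S \right)} = - 4 \left(S + S\right) \left(S + 26\right) = - 4 \cdot 2 S \left(26 + S\right) = - 8 S \left(26 + S\right)$)
$U = 4736$ ($U = 21816 - - 488 \left(26 - 61\right) = 21816 - \left(-488\right) \left(-35\right) = 21816 - 17080 = 4736$)
$\sqrt{U + w{\left(H \right)}} = \sqrt{4736 + 150} = \sqrt{4886}$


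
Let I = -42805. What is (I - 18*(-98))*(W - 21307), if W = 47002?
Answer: -1054548495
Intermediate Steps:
(I - 18*(-98))*(W - 21307) = (-42805 - 18*(-98))*(47002 - 21307) = (-42805 + 1764)*25695 = -41041*25695 = -1054548495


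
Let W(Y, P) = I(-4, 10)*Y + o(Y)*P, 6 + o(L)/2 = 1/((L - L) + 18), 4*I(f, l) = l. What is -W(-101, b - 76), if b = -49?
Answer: -22205/18 ≈ -1233.6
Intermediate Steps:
I(f, l) = l/4
o(L) = -107/9 (o(L) = -12 + 2/((L - L) + 18) = -12 + 2/(0 + 18) = -12 + 2/18 = -12 + 2*(1/18) = -12 + 1/9 = -107/9)
W(Y, P) = -107*P/9 + 5*Y/2 (W(Y, P) = ((1/4)*10)*Y - 107*P/9 = 5*Y/2 - 107*P/9 = -107*P/9 + 5*Y/2)
-W(-101, b - 76) = -(-107*(-49 - 76)/9 + (5/2)*(-101)) = -(-107/9*(-125) - 505/2) = -(13375/9 - 505/2) = -1*22205/18 = -22205/18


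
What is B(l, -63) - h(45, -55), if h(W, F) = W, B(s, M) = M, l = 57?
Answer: -108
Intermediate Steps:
B(l, -63) - h(45, -55) = -63 - 1*45 = -63 - 45 = -108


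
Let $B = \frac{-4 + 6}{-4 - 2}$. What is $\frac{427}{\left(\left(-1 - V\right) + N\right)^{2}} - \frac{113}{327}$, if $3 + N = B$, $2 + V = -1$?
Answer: $\frac{1254853}{5232} \approx 239.84$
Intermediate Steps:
$V = -3$ ($V = -2 - 1 = -3$)
$B = - \frac{1}{3}$ ($B = \frac{2}{-6} = 2 \left(- \frac{1}{6}\right) = - \frac{1}{3} \approx -0.33333$)
$N = - \frac{10}{3}$ ($N = -3 - \frac{1}{3} = - \frac{10}{3} \approx -3.3333$)
$\frac{427}{\left(\left(-1 - V\right) + N\right)^{2}} - \frac{113}{327} = \frac{427}{\left(\left(-1 - -3\right) - \frac{10}{3}\right)^{2}} - \frac{113}{327} = \frac{427}{\left(\left(-1 + 3\right) - \frac{10}{3}\right)^{2}} - \frac{113}{327} = \frac{427}{\left(2 - \frac{10}{3}\right)^{2}} - \frac{113}{327} = \frac{427}{\left(- \frac{4}{3}\right)^{2}} - \frac{113}{327} = \frac{427}{\frac{16}{9}} - \frac{113}{327} = 427 \cdot \frac{9}{16} - \frac{113}{327} = \frac{3843}{16} - \frac{113}{327} = \frac{1254853}{5232}$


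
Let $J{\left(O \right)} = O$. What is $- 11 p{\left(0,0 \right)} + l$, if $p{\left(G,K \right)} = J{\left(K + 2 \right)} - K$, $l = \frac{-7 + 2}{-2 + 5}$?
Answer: $- \frac{71}{3} \approx -23.667$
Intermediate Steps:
$l = - \frac{5}{3} \approx -1.6667$
$p{\left(G,K \right)} = 2$ ($p{\left(G,K \right)} = \left(K + 2\right) - K = \left(2 + K\right) - K = 2$)
$- 11 p{\left(0,0 \right)} + l = \left(-11\right) 2 - \frac{5}{3} = -22 - \frac{5}{3} = - \frac{71}{3}$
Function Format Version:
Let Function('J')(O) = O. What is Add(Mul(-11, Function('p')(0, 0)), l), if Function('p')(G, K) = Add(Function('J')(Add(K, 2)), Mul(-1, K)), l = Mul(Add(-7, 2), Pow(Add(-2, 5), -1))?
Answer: Rational(-71, 3) ≈ -23.667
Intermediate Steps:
l = Rational(-5, 3) (l = Mul(-5, Pow(3, -1)) = Mul(-5, Rational(1, 3)) = Rational(-5, 3) ≈ -1.6667)
Function('p')(G, K) = 2 (Function('p')(G, K) = Add(Add(K, 2), Mul(-1, K)) = Add(Add(2, K), Mul(-1, K)) = 2)
Add(Mul(-11, Function('p')(0, 0)), l) = Add(Mul(-11, 2), Rational(-5, 3)) = Add(-22, Rational(-5, 3)) = Rational(-71, 3)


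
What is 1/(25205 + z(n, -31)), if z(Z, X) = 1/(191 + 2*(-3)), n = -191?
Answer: 185/4662926 ≈ 3.9675e-5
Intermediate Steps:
z(Z, X) = 1/185 (z(Z, X) = 1/(191 - 6) = 1/185)
1/(25205 + z(n, -31)) = 1/(25205 + 1/185) = 1/(4662926/185) = 185/4662926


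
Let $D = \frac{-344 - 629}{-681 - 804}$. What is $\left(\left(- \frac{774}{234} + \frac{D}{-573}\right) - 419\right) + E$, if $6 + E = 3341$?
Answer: $\frac{32219505176}{11061765} \approx 2912.7$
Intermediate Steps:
$E = 3335$ ($E = -6 + 3341 = 3335$)
$D = \frac{973}{1485}$ ($D = - \frac{973}{-1485} = \left(-973\right) \left(- \frac{1}{1485}\right) = \frac{973}{1485} \approx 0.65522$)
$\left(\left(- \frac{774}{234} + \frac{D}{-573}\right) - 419\right) + E = \left(\left(- \frac{774}{234} + \frac{973}{1485 \left(-573\right)}\right) - 419\right) + 3335 = \left(\left(\left(-774\right) \frac{1}{234} + \frac{973}{1485} \left(- \frac{1}{573}\right)\right) - 419\right) + 3335 = \left(\left(- \frac{43}{13} - \frac{973}{850905}\right) - 419\right) + 3335 = \left(- \frac{36601564}{11061765} - 419\right) + 3335 = - \frac{4671481099}{11061765} + 3335 = \frac{32219505176}{11061765}$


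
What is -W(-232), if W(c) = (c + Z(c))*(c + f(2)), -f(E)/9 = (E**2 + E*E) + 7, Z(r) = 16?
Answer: -79272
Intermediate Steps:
f(E) = -63 - 18*E**2 (f(E) = -9*((E**2 + E*E) + 7) = -9*((E**2 + E**2) + 7) = -9*(2*E**2 + 7) = -9*(7 + 2*E**2) = -63 - 18*E**2)
W(c) = (-135 + c)*(16 + c) (W(c) = (c + 16)*(c + (-63 - 18*2**2)) = (16 + c)*(c + (-63 - 18*4)) = (16 + c)*(c + (-63 - 72)) = (16 + c)*(c - 135) = (16 + c)*(-135 + c) = (-135 + c)*(16 + c))
-W(-232) = -(-2160 + (-232)**2 - 119*(-232)) = -(-2160 + 53824 + 27608) = -1*79272 = -79272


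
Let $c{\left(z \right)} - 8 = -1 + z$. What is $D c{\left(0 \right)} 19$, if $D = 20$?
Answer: $2660$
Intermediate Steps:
$c{\left(z \right)} = 7 + z$ ($c{\left(z \right)} = 8 + \left(-1 + z\right) = 7 + z$)
$D c{\left(0 \right)} 19 = 20 \left(7 + 0\right) 19 = 20 \cdot 7 \cdot 19 = 140 \cdot 19 = 2660$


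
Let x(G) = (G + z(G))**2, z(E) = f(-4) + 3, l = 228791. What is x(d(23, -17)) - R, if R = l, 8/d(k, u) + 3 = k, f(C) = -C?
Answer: -5718406/25 ≈ -2.2874e+5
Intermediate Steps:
d(k, u) = 8/(-3 + k)
R = 228791
z(E) = 7 (z(E) = -1*(-4) + 3 = 4 + 3 = 7)
x(G) = (7 + G)**2 (x(G) = (G + 7)**2 = (7 + G)**2)
x(d(23, -17)) - R = (7 + 8/(-3 + 23))**2 - 1*228791 = (7 + 8/20)**2 - 228791 = (7 + 8*(1/20))**2 - 228791 = (7 + 2/5)**2 - 228791 = (37/5)**2 - 228791 = 1369/25 - 228791 = -5718406/25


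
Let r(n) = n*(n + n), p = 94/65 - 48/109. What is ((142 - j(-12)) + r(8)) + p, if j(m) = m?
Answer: 2005096/7085 ≈ 283.01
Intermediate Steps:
p = 7126/7085 (p = 94*(1/65) - 48*1/109 = 94/65 - 48/109 = 7126/7085 ≈ 1.0058)
r(n) = 2*n**2 (r(n) = n*(2*n) = 2*n**2)
((142 - j(-12)) + r(8)) + p = ((142 - 1*(-12)) + 2*8**2) + 7126/7085 = ((142 + 12) + 2*64) + 7126/7085 = (154 + 128) + 7126/7085 = 282 + 7126/7085 = 2005096/7085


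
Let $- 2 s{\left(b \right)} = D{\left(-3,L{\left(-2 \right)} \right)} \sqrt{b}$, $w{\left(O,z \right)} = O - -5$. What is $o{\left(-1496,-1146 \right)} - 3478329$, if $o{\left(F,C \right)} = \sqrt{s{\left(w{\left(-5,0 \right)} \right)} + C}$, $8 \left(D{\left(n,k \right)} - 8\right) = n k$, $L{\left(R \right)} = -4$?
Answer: $-3478329 + i \sqrt{1146} \approx -3.4783 \cdot 10^{6} + 33.853 i$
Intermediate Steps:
$w{\left(O,z \right)} = 5 + O$ ($w{\left(O,z \right)} = O + 5 = 5 + O$)
$D{\left(n,k \right)} = 8 + \frac{k n}{8}$ ($D{\left(n,k \right)} = 8 + \frac{n k}{8} = 8 + \frac{k n}{8}$)
$s{\left(b \right)} = - \frac{19 \sqrt{b}}{4}$ ($s{\left(b \right)} = - \frac{\left(8 + \frac{1}{8} \left(-4\right) \left(-3\right)\right) \sqrt{b}}{2} = - \frac{\left(8 + \frac{3}{2}\right) \sqrt{b}}{2} = - \frac{\frac{19}{2} \sqrt{b}}{2} = - \frac{19 \sqrt{b}}{4}$)
$o{\left(F,C \right)} = \sqrt{C}$ ($o{\left(F,C \right)} = \sqrt{- \frac{19 \sqrt{5 - 5}}{4} + C} = \sqrt{- \frac{19 \sqrt{0}}{4} + C} = \sqrt{\left(- \frac{19}{4}\right) 0 + C} = \sqrt{0 + C} = \sqrt{C}$)
$o{\left(-1496,-1146 \right)} - 3478329 = \sqrt{-1146} - 3478329 = i \sqrt{1146} - 3478329 = -3478329 + i \sqrt{1146}$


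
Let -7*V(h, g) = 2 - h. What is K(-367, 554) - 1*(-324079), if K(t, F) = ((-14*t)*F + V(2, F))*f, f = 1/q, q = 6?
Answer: 2395463/3 ≈ 7.9849e+5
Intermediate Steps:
V(h, g) = -2/7 + h/7 (V(h, g) = -(2 - h)/7 = -2/7 + h/7)
f = ⅙ (f = 1/6 = ⅙ ≈ 0.16667)
K(t, F) = -7*F*t/3 (K(t, F) = ((-14*t)*F + (-2/7 + (⅐)*2))*(⅙) = (-14*F*t + (-2/7 + 2/7))*(⅙) = (-14*F*t + 0)*(⅙) = -14*F*t*(⅙) = -7*F*t/3)
K(-367, 554) - 1*(-324079) = -7/3*554*(-367) - 1*(-324079) = 1423226/3 + 324079 = 2395463/3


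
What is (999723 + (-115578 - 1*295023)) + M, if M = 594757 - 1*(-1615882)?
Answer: 2799761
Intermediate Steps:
M = 2210639 (M = 594757 + 1615882 = 2210639)
(999723 + (-115578 - 1*295023)) + M = (999723 + (-115578 - 1*295023)) + 2210639 = (999723 + (-115578 - 295023)) + 2210639 = (999723 - 410601) + 2210639 = 589122 + 2210639 = 2799761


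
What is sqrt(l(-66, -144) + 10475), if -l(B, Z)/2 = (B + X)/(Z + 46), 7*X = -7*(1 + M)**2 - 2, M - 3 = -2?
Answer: 13*sqrt(148799)/49 ≈ 102.34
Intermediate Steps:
M = 1 (M = 3 - 2 = 1)
X = -30/7 (X = (-7*(1 + 1)**2 - 2)/7 = (-7*2**2 - 2)/7 = (-7*4 - 2)/7 = (-28 - 2)/7 = (1/7)*(-30) = -30/7 ≈ -4.2857)
l(B, Z) = -2*(-30/7 + B)/(46 + Z) (l(B, Z) = -2*(B - 30/7)/(Z + 46) = -2*(-30/7 + B)/(46 + Z))
sqrt(l(-66, -144) + 10475) = sqrt(2*(30 - 7*(-66))/(7*(46 - 144)) + 10475) = sqrt((2/7)*(30 + 462)/(-98) + 10475) = sqrt((2/7)*(-1/98)*492 + 10475) = sqrt(-492/343 + 10475) = sqrt(3592433/343) = 13*sqrt(148799)/49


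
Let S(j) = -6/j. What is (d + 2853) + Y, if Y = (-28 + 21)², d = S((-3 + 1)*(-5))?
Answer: 14507/5 ≈ 2901.4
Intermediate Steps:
d = -⅗ (d = -6*(-1/(5*(-3 + 1))) = -6/((-2*(-5))) = -6/10 = -6*⅒ = -⅗ ≈ -0.60000)
Y = 49 (Y = (-7)² = 49)
(d + 2853) + Y = (-⅗ + 2853) + 49 = 14262/5 + 49 = 14507/5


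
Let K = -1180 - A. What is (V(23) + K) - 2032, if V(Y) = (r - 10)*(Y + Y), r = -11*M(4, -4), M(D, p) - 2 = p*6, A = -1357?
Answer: 8817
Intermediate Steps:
M(D, p) = 2 + 6*p (M(D, p) = 2 + p*6 = 2 + 6*p)
K = 177 (K = -1180 - 1*(-1357) = -1180 + 1357 = 177)
r = 242 (r = -11*(2 + 6*(-4)) = -11*(2 - 24) = -11*(-22) = 242)
V(Y) = 464*Y (V(Y) = (242 - 10)*(Y + Y) = 232*(2*Y) = 464*Y)
(V(23) + K) - 2032 = (464*23 + 177) - 2032 = (10672 + 177) - 2032 = 10849 - 2032 = 8817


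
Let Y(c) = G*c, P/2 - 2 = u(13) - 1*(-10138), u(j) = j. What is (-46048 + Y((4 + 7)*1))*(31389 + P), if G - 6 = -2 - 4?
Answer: -2380451360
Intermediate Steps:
P = 20306 (P = 4 + 2*(13 - 1*(-10138)) = 4 + 2*(13 + 10138) = 4 + 2*10151 = 4 + 20302 = 20306)
G = 0 (G = 6 + (-2 - 4) = 6 - 6 = 0)
Y(c) = 0 (Y(c) = 0*c = 0)
(-46048 + Y((4 + 7)*1))*(31389 + P) = (-46048 + 0)*(31389 + 20306) = -46048*51695 = -2380451360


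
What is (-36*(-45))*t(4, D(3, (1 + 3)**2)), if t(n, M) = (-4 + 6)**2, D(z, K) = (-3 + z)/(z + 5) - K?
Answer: 6480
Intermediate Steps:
D(z, K) = -K + (-3 + z)/(5 + z) (D(z, K) = (-3 + z)/(5 + z) - K = -K + (-3 + z)/(5 + z))
t(n, M) = 4 (t(n, M) = 2**2 = 4)
(-36*(-45))*t(4, D(3, (1 + 3)**2)) = -36*(-45)*4 = 1620*4 = 6480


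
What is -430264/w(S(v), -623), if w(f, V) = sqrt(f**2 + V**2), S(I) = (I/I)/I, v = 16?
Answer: -6884224*sqrt(3974441)/19872205 ≈ -690.63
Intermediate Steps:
S(I) = 1/I
w(f, V) = sqrt(V**2 + f**2)
-430264/w(S(v), -623) = -430264/sqrt((-623)**2 + (1/16)**2) = -430264/sqrt(388129 + (1/16)**2) = -430264/sqrt(388129 + 1/256) = -430264*16*sqrt(3974441)/19872205 = -6884224*sqrt(3974441)/19872205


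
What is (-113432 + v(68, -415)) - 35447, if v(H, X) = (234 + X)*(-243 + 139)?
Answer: -130055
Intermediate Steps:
v(H, X) = -24336 - 104*X (v(H, X) = (234 + X)*(-104) = -24336 - 104*X)
(-113432 + v(68, -415)) - 35447 = (-113432 + (-24336 - 104*(-415))) - 35447 = (-113432 + (-24336 + 43160)) - 35447 = (-113432 + 18824) - 35447 = -94608 - 35447 = -130055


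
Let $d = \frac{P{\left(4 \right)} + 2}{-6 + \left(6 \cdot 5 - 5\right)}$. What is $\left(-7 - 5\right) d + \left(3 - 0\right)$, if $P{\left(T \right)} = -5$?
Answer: $\frac{93}{19} \approx 4.8947$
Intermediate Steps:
$d = - \frac{3}{19}$ ($d = \frac{-5 + 2}{-6 + \left(6 \cdot 5 - 5\right)} = - \frac{3}{-6 + \left(30 - 5\right)} = - \frac{3}{-6 + 25} = - \frac{3}{19} \approx -0.15789$)
$\left(-7 - 5\right) d + \left(3 - 0\right) = \left(-7 - 5\right) \left(- \frac{3}{19}\right) + \left(3 - 0\right) = \left(-12\right) \left(- \frac{3}{19}\right) + \left(3 + 0\right) = \frac{36}{19} + 3 = \frac{93}{19}$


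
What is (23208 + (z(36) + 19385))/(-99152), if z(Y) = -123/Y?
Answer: -511075/1189824 ≈ -0.42954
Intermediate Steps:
(23208 + (z(36) + 19385))/(-99152) = (23208 + (-123/36 + 19385))/(-99152) = (23208 + (-123*1/36 + 19385))*(-1/99152) = (23208 + (-41/12 + 19385))*(-1/99152) = (23208 + 232579/12)*(-1/99152) = (511075/12)*(-1/99152) = -511075/1189824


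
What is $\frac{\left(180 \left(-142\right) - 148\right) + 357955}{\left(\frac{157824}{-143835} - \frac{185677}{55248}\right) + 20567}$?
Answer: $\frac{880077569263920}{54467405088571} \approx 16.158$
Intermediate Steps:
$\frac{\left(180 \left(-142\right) - 148\right) + 357955}{\left(\frac{157824}{-143835} - \frac{185677}{55248}\right) + 20567} = \frac{\left(-25560 - 148\right) + 357955}{\left(157824 \left(- \frac{1}{143835}\right) - \frac{185677}{55248}\right) + 20567} = \frac{-25708 + 357955}{\left(- \frac{52608}{47945} - \frac{185677}{55248}\right) + 20567} = \frac{332247}{- \frac{11808770549}{2648865360} + 20567} = \frac{332247}{\frac{54467405088571}{2648865360}} = 332247 \cdot \frac{2648865360}{54467405088571} = \frac{880077569263920}{54467405088571}$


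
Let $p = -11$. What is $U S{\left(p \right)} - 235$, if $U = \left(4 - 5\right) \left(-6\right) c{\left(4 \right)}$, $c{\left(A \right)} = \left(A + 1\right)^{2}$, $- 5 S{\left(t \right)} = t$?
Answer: $95$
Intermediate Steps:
$S{\left(t \right)} = - \frac{t}{5}$
$c{\left(A \right)} = \left(1 + A\right)^{2}$
$U = 150$ ($U = \left(4 - 5\right) \left(-6\right) \left(1 + 4\right)^{2} = \left(-1\right) \left(-6\right) 5^{2} = 6 \cdot 25 = 150$)
$U S{\left(p \right)} - 235 = 150 \left(\left(- \frac{1}{5}\right) \left(-11\right)\right) - 235 = 150 \cdot \frac{11}{5} - 235 = 330 - 235 = 95$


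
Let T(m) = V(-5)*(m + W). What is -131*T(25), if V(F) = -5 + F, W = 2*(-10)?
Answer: 6550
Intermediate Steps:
W = -20
T(m) = 200 - 10*m (T(m) = (-5 - 5)*(m - 20) = -10*(-20 + m) = 200 - 10*m)
-131*T(25) = -131*(200 - 10*25) = -131*(200 - 250) = -131*(-50) = 6550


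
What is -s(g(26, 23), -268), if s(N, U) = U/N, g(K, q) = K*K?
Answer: 67/169 ≈ 0.39645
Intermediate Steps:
g(K, q) = K**2
-s(g(26, 23), -268) = -(-268)/(26**2) = -(-268)/676 = -1*(-67/169) = 67/169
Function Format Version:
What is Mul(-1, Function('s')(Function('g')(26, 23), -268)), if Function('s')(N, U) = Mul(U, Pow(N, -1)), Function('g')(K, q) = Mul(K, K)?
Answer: Rational(67, 169) ≈ 0.39645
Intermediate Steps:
Function('g')(K, q) = Pow(K, 2)
Mul(-1, Function('s')(Function('g')(26, 23), -268)) = Mul(-1, Mul(-268, Pow(Pow(26, 2), -1))) = Mul(-1, Mul(-268, Pow(676, -1))) = Mul(-1, Mul(-268, Rational(1, 676))) = Mul(-1, Rational(-67, 169)) = Rational(67, 169)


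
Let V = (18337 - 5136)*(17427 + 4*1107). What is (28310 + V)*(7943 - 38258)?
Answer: -8746973841975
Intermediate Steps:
V = 288507855 (V = 13201*(17427 + 4428) = 13201*21855 = 288507855)
(28310 + V)*(7943 - 38258) = (28310 + 288507855)*(7943 - 38258) = 288536165*(-30315) = -8746973841975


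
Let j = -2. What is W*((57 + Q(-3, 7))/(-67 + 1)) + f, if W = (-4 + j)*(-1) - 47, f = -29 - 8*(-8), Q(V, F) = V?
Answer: 754/11 ≈ 68.545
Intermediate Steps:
f = 35 (f = -29 - 1*(-64) = -29 + 64 = 35)
W = -41 (W = (-4 - 2)*(-1) - 47 = -6*(-1) - 47 = 6 - 47 = -41)
W*((57 + Q(-3, 7))/(-67 + 1)) + f = -41*(57 - 3)/(-67 + 1) + 35 = -2214/(-66) + 35 = -2214*(-1)/66 + 35 = -41*(-9/11) + 35 = 369/11 + 35 = 754/11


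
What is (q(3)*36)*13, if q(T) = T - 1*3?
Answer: 0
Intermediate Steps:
q(T) = -3 + T (q(T) = T - 3 = -3 + T)
(q(3)*36)*13 = ((-3 + 3)*36)*13 = (0*36)*13 = 0*13 = 0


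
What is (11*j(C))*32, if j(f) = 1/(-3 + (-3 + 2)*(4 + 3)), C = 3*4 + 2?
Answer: -176/5 ≈ -35.200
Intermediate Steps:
C = 14 (C = 12 + 2 = 14)
j(f) = -⅒ (j(f) = 1/(-3 - 1*7) = 1/(-3 - 7) = 1/(-10) = -⅒)
(11*j(C))*32 = (11*(-⅒))*32 = -11/10*32 = -176/5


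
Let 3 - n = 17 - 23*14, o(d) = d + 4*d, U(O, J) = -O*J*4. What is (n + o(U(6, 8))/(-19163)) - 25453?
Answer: -481852675/19163 ≈ -25145.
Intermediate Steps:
U(O, J) = -4*J*O (U(O, J) = -J*O*4 = -4*J*O)
o(d) = 5*d
n = 308 (n = 3 - (17 - 23*14) = 3 - (17 - 322) = 3 - 1*(-305) = 3 + 305 = 308)
(n + o(U(6, 8))/(-19163)) - 25453 = (308 + (5*(-4*8*6))/(-19163)) - 25453 = (308 + (5*(-192))*(-1/19163)) - 25453 = (308 - 960*(-1/19163)) - 25453 = (308 + 960/19163) - 25453 = 5903164/19163 - 25453 = -481852675/19163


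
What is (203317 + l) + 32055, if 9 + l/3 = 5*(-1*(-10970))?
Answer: 399895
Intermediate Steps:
l = 164523 (l = -27 + 3*(5*(-1*(-10970))) = -27 + 3*(5*10970) = -27 + 3*54850 = -27 + 164550 = 164523)
(203317 + l) + 32055 = (203317 + 164523) + 32055 = 367840 + 32055 = 399895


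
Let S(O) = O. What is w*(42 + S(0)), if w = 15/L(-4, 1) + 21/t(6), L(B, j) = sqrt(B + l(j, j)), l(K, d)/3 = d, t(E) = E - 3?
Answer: 294 - 630*I ≈ 294.0 - 630.0*I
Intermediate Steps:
t(E) = -3 + E
l(K, d) = 3*d
L(B, j) = sqrt(B + 3*j)
w = 7 - 15*I (w = 15/(sqrt(-4 + 3*1)) + 21/(-3 + 6) = 15/(sqrt(-4 + 3)) + 21/3 = 15/(sqrt(-1)) + 21*(1/3) = 15/I + 7 = 15*(-I) + 7 = -15*I + 7 = 7 - 15*I ≈ 7.0 - 15.0*I)
w*(42 + S(0)) = (7 - 15*I)*(42 + 0) = (7 - 15*I)*42 = 294 - 630*I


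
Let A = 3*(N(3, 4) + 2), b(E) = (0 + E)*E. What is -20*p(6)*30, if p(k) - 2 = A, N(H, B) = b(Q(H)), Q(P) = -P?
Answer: -21000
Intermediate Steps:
b(E) = E² (b(E) = E*E = E²)
N(H, B) = H² (N(H, B) = (-H)² = H²)
A = 33 (A = 3*(3² + 2) = 3*(9 + 2) = 3*11 = 33)
p(k) = 35 (p(k) = 2 + 33 = 35)
-20*p(6)*30 = -20*35*30 = -700*30 = -21000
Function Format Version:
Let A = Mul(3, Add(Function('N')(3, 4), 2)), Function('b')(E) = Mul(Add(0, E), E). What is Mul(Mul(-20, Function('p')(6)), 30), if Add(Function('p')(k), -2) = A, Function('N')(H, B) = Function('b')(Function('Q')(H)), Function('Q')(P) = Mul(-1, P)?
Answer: -21000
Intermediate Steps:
Function('b')(E) = Pow(E, 2) (Function('b')(E) = Mul(E, E) = Pow(E, 2))
Function('N')(H, B) = Pow(H, 2) (Function('N')(H, B) = Pow(Mul(-1, H), 2) = Pow(H, 2))
A = 33 (A = Mul(3, Add(Pow(3, 2), 2)) = Mul(3, Add(9, 2)) = Mul(3, 11) = 33)
Function('p')(k) = 35 (Function('p')(k) = Add(2, 33) = 35)
Mul(Mul(-20, Function('p')(6)), 30) = Mul(Mul(-20, 35), 30) = Mul(-700, 30) = -21000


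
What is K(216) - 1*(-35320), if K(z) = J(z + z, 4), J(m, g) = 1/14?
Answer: 494481/14 ≈ 35320.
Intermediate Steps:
J(m, g) = 1/14
K(z) = 1/14
K(216) - 1*(-35320) = 1/14 - 1*(-35320) = 1/14 + 35320 = 494481/14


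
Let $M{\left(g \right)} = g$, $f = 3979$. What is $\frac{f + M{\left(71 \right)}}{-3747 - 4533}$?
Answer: $- \frac{45}{92} \approx -0.48913$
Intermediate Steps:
$\frac{f + M{\left(71 \right)}}{-3747 - 4533} = \frac{3979 + 71}{-3747 - 4533} = \frac{4050}{-8280} = 4050 \left(- \frac{1}{8280}\right) = - \frac{45}{92}$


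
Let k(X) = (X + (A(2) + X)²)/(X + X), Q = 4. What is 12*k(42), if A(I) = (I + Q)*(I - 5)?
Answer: 618/7 ≈ 88.286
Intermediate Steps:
A(I) = (-5 + I)*(4 + I) (A(I) = (I + 4)*(I - 5) = (4 + I)*(-5 + I) = (-5 + I)*(4 + I))
k(X) = (X + (-18 + X)²)/(2*X) (k(X) = (X + ((-20 + 2² - 1*2) + X)²)/(X + X) = (X + ((-20 + 4 - 2) + X)²)/((2*X)) = (X + (-18 + X)²)*(1/(2*X)) = (X + (-18 + X)²)/(2*X))
12*k(42) = 12*((½)*(42 + (-18 + 42)²)/42) = 12*((½)*(1/42)*(42 + 24²)) = 12*((½)*(1/42)*(42 + 576)) = 12*((½)*(1/42)*618) = 12*(103/14) = 618/7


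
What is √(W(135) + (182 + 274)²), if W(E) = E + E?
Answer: 3*√23134 ≈ 456.30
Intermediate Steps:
W(E) = 2*E
√(W(135) + (182 + 274)²) = √(2*135 + (182 + 274)²) = √(270 + 456²) = √(270 + 207936) = √208206 = 3*√23134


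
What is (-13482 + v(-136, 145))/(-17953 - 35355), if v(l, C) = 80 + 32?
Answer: 6685/26654 ≈ 0.25081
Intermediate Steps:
v(l, C) = 112
(-13482 + v(-136, 145))/(-17953 - 35355) = (-13482 + 112)/(-17953 - 35355) = -13370/(-53308) = -13370*(-1/53308) = 6685/26654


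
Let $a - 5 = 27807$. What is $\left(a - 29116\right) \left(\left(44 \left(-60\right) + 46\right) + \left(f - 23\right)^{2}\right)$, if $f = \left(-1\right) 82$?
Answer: $-10994024$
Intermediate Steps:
$a = 27812$ ($a = 5 + 27807 = 27812$)
$f = -82$
$\left(a - 29116\right) \left(\left(44 \left(-60\right) + 46\right) + \left(f - 23\right)^{2}\right) = \left(27812 - 29116\right) \left(\left(44 \left(-60\right) + 46\right) + \left(-82 - 23\right)^{2}\right) = - 1304 \left(\left(-2640 + 46\right) + \left(-105\right)^{2}\right) = - 1304 \left(-2594 + 11025\right) = \left(-1304\right) 8431 = -10994024$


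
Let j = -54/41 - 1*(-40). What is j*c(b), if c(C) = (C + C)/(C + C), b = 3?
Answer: 1586/41 ≈ 38.683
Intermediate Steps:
c(C) = 1 (c(C) = (2*C)/((2*C)) = (2*C)*(1/(2*C)) = 1)
j = 1586/41 (j = -54*1/41 + 40 = -54/41 + 40 = 1586/41 ≈ 38.683)
j*c(b) = (1586/41)*1 = 1586/41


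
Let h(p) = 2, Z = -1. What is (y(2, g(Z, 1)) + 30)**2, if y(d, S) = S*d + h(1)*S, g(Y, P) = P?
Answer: 1156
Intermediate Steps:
y(d, S) = 2*S + S*d (y(d, S) = S*d + 2*S = 2*S + S*d)
(y(2, g(Z, 1)) + 30)**2 = (1*(2 + 2) + 30)**2 = (1*4 + 30)**2 = (4 + 30)**2 = 34**2 = 1156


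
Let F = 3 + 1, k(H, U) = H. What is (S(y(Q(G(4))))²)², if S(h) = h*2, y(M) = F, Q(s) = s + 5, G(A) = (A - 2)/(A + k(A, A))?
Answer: 4096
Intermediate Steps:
G(A) = (-2 + A)/(2*A) (G(A) = (A - 2)/(A + A) = (-2 + A)/((2*A)) = (-2 + A)*(1/(2*A)) = (-2 + A)/(2*A))
F = 4
Q(s) = 5 + s
y(M) = 4
S(h) = 2*h
(S(y(Q(G(4))))²)² = ((2*4)²)² = (8²)² = 64² = 4096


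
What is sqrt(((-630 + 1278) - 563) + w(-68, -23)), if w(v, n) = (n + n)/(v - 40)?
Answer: sqrt(27678)/18 ≈ 9.2426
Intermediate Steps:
w(v, n) = 2*n/(-40 + v) (w(v, n) = (2*n)/(-40 + v) = 2*n/(-40 + v))
sqrt(((-630 + 1278) - 563) + w(-68, -23)) = sqrt(((-630 + 1278) - 563) + 2*(-23)/(-40 - 68)) = sqrt((648 - 563) + 2*(-23)/(-108)) = sqrt(85 + 2*(-23)*(-1/108)) = sqrt(85 + 23/54) = sqrt(4613/54) = sqrt(27678)/18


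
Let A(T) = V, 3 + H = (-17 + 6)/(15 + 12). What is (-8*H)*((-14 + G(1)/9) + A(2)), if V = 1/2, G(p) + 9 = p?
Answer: -95312/243 ≈ -392.23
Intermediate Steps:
H = -92/27 (H = -3 + (-17 + 6)/(15 + 12) = -3 - 11/27 = -92/27 ≈ -3.4074)
G(p) = -9 + p
V = 1/2 ≈ 0.50000
A(T) = 1/2
(-8*H)*((-14 + G(1)/9) + A(2)) = (-8*(-92/27))*((-14 + (-9 + 1)/9) + 1/2) = 736*((-14 - 8*1/9) + 1/2)/27 = 736*((-14 - 8/9) + 1/2)/27 = 736*(-134/9 + 1/2)/27 = (736/27)*(-259/18) = -95312/243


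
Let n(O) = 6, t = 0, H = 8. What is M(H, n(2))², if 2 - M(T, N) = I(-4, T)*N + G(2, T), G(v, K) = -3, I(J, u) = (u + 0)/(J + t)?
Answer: 289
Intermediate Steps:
I(J, u) = u/J (I(J, u) = (u + 0)/(J + 0) = u/J)
M(T, N) = 5 + N*T/4 (M(T, N) = 2 - ((T/(-4))*N - 3) = 2 - ((T*(-¼))*N - 3) = 2 - ((-T/4)*N - 3) = 2 - (-N*T/4 - 3) = 2 - (-3 - N*T/4) = 2 + (3 + N*T/4) = 5 + N*T/4)
M(H, n(2))² = (5 + (¼)*6*8)² = (5 + 12)² = 17² = 289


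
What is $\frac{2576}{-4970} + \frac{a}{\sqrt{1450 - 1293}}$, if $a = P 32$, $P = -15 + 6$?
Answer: $- \frac{184}{355} - \frac{288 \sqrt{157}}{157} \approx -23.503$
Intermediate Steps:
$P = -9$
$a = -288$ ($a = \left(-9\right) 32 = -288$)
$\frac{2576}{-4970} + \frac{a}{\sqrt{1450 - 1293}} = \frac{2576}{-4970} - \frac{288}{\sqrt{1450 - 1293}} = 2576 \left(- \frac{1}{4970}\right) - \frac{288}{\sqrt{157}} = - \frac{184}{355} - 288 \frac{\sqrt{157}}{157} = - \frac{184}{355} - \frac{288 \sqrt{157}}{157}$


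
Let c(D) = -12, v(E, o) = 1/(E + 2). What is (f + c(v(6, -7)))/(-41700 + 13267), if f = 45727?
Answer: -45715/28433 ≈ -1.6078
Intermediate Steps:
v(E, o) = 1/(2 + E)
(f + c(v(6, -7)))/(-41700 + 13267) = (45727 - 12)/(-41700 + 13267) = 45715/(-28433) = 45715*(-1/28433) = -45715/28433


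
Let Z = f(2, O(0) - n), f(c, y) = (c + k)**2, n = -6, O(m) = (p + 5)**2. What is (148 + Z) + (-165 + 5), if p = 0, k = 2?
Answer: 4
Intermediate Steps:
O(m) = 25 (O(m) = (0 + 5)**2 = 5**2 = 25)
f(c, y) = (2 + c)**2 (f(c, y) = (c + 2)**2 = (2 + c)**2)
Z = 16 (Z = (2 + 2)**2 = 4**2 = 16)
(148 + Z) + (-165 + 5) = (148 + 16) + (-165 + 5) = 164 - 160 = 4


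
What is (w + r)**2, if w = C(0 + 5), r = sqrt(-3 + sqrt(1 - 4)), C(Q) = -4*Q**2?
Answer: (100 - sqrt(-3 + I*sqrt(3)))**2 ≈ 9900.7 - 357.83*I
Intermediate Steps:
r = sqrt(-3 + I*sqrt(3)) (r = sqrt(-3 + sqrt(-3)) = sqrt(-3 + I*sqrt(3)) ≈ 0.48172 + 1.7978*I)
w = -100 (w = -4*(0 + 5)**2 = -4*5**2 = -4*25 = -100)
(w + r)**2 = (-100 + sqrt(-3 + I*sqrt(3)))**2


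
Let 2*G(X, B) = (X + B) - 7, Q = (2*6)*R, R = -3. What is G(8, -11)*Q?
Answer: 180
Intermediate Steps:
Q = -36 (Q = (2*6)*(-3) = 12*(-3) = -36)
G(X, B) = -7/2 + B/2 + X/2 (G(X, B) = ((X + B) - 7)/2 = ((B + X) - 7)/2 = (-7 + B + X)/2 = -7/2 + B/2 + X/2)
G(8, -11)*Q = (-7/2 + (1/2)*(-11) + (1/2)*8)*(-36) = (-7/2 - 11/2 + 4)*(-36) = -5*(-36) = 180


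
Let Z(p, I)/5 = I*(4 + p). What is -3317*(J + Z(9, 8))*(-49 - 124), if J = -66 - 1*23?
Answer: 247325471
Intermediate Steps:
J = -89 (J = -66 - 23 = -89)
Z(p, I) = 5*I*(4 + p) (Z(p, I) = 5*(I*(4 + p)) = 5*I*(4 + p))
-3317*(J + Z(9, 8))*(-49 - 124) = -3317*(-89 + 5*8*(4 + 9))*(-49 - 124) = -3317*(-89 + 5*8*13)*(-173) = -3317*(-89 + 520)*(-173) = -1429627*(-173) = -3317*(-74563) = 247325471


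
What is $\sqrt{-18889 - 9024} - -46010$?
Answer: $46010 + i \sqrt{27913} \approx 46010.0 + 167.07 i$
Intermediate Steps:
$\sqrt{-18889 - 9024} - -46010 = \sqrt{-27913} + 46010 = i \sqrt{27913} + 46010 = 46010 + i \sqrt{27913}$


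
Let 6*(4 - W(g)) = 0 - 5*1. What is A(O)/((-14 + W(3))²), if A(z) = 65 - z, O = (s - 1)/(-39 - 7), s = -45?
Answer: 2304/3025 ≈ 0.76165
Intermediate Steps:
O = 1 (O = (-45 - 1)/(-39 - 7) = -46/(-46) = -46*(-1/46) = 1)
W(g) = 29/6 (W(g) = 4 - (0 - 5*1)/6 = 4 - (0 - 5)/6 = 4 - ⅙*(-5) = 4 + ⅚ = 29/6)
A(O)/((-14 + W(3))²) = (65 - 1*1)/((-14 + 29/6)²) = (65 - 1)/((-55/6)²) = 64/(3025/36) = 64*(36/3025) = 2304/3025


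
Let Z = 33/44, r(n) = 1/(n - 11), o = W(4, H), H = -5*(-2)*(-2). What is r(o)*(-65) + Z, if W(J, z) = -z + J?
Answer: -17/4 ≈ -4.2500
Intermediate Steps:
H = -20 (H = 10*(-2) = -20)
W(J, z) = J - z
o = 24 (o = 4 - 1*(-20) = 4 + 20 = 24)
r(n) = 1/(-11 + n)
Z = ¾ (Z = 33*(1/44) = ¾ ≈ 0.75000)
r(o)*(-65) + Z = -65/(-11 + 24) + ¾ = -65/13 + ¾ = (1/13)*(-65) + ¾ = -5 + ¾ = -17/4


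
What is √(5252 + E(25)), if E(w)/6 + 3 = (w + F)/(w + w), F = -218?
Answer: √130271/5 ≈ 72.186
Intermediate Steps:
E(w) = -18 + 3*(-218 + w)/w (E(w) = -18 + 6*((w - 218)/(w + w)) = -18 + 6*((-218 + w)/((2*w))) = -18 + 6*((-218 + w)*(1/(2*w))) = -18 + 6*((-218 + w)/(2*w)) = -18 + 3*(-218 + w)/w)
√(5252 + E(25)) = √(5252 + (-15 - 654/25)) = √(5252 - 1029/25) = √(130271/25) = √130271/5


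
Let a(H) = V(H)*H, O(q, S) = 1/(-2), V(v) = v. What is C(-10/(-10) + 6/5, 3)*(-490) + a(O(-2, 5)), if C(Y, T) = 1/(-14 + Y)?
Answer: 9859/236 ≈ 41.775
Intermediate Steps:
O(q, S) = -½
a(H) = H² (a(H) = H*H = H²)
C(-10/(-10) + 6/5, 3)*(-490) + a(O(-2, 5)) = -490/(-14 + (-10/(-10) + 6/5)) + (-½)² = -490/(-14 + (-10*(-⅒) + 6*(⅕))) + ¼ = -490/(-14 + (1 + 6/5)) + ¼ = -490/(-14 + 11/5) + ¼ = -490/(-59/5) + ¼ = -5/59*(-490) + ¼ = 2450/59 + ¼ = 9859/236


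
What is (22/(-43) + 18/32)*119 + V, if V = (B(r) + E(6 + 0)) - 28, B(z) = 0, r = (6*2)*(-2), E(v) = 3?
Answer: -13035/688 ≈ -18.946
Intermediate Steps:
r = -24 (r = 12*(-2) = -24)
V = -25 (V = (0 + 3) - 28 = 3 - 28 = -25)
(22/(-43) + 18/32)*119 + V = (22/(-43) + 18/32)*119 - 25 = (22*(-1/43) + 18*(1/32))*119 - 25 = (-22/43 + 9/16)*119 - 25 = (35/688)*119 - 25 = 4165/688 - 25 = -13035/688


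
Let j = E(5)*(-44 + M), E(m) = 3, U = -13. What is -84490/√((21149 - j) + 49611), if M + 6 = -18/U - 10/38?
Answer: -84490*√4325942933/17513939 ≈ -317.29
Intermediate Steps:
M = -1205/247 (M = -6 + (-18/(-13) - 10/38) = -6 + (-18*(-1/13) - 10*1/38) = -6 + (18/13 - 5/19) = -6 + 277/247 = -1205/247 ≈ -4.8785)
j = -36219/247 (j = 3*(-44 - 1205/247) = 3*(-12073/247) = -36219/247 ≈ -146.64)
-84490/√((21149 - j) + 49611) = -84490/√((21149 - 1*(-36219/247)) + 49611) = -84490/√((21149 + 36219/247) + 49611) = -84490/√(5260022/247 + 49611) = -84490*√4325942933/17513939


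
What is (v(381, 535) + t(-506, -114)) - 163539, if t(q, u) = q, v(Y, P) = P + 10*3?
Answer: -163480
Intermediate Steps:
v(Y, P) = 30 + P (v(Y, P) = P + 30 = 30 + P)
(v(381, 535) + t(-506, -114)) - 163539 = ((30 + 535) - 506) - 163539 = (565 - 506) - 163539 = 59 - 163539 = -163480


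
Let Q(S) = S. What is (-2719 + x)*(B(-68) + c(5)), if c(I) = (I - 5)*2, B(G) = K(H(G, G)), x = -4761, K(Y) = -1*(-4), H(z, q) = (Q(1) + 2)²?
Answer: -29920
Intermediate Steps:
H(z, q) = 9 (H(z, q) = (1 + 2)² = 3² = 9)
K(Y) = 4
B(G) = 4
c(I) = -10 + 2*I (c(I) = (-5 + I)*2 = -10 + 2*I)
(-2719 + x)*(B(-68) + c(5)) = (-2719 - 4761)*(4 + (-10 + 2*5)) = -7480*(4 + (-10 + 10)) = -7480*(4 + 0) = -7480*4 = -29920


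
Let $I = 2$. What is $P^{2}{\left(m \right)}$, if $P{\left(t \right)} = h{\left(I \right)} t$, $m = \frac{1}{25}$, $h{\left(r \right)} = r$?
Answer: $\frac{4}{625} \approx 0.0064$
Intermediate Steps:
$m = \frac{1}{25} \approx 0.04$
$P{\left(t \right)} = 2 t$
$P^{2}{\left(m \right)} = \left(2 \cdot \frac{1}{25}\right)^{2} = \left(\frac{2}{25}\right)^{2} = \frac{4}{625}$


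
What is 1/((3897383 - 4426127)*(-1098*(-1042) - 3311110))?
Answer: 1/1145785075536 ≈ 8.7276e-13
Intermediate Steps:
1/((3897383 - 4426127)*(-1098*(-1042) - 3311110)) = 1/(-528744*(1144116 - 3311110)) = 1/(-528744*(-2166994)) = 1/1145785075536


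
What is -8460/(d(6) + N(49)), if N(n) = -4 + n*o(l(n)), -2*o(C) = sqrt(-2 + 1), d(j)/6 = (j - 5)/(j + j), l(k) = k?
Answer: 1692/35 - 1692*I/5 ≈ 48.343 - 338.4*I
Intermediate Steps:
d(j) = 3*(-5 + j)/j (d(j) = 6*((j - 5)/(j + j)) = 6*((-5 + j)/((2*j))) = 6*((-5 + j)*(1/(2*j))) = 6*((-5 + j)/(2*j)) = 3*(-5 + j)/j)
o(C) = -I/2 (o(C) = -sqrt(-2 + 1)/2 = -I/2)
N(n) = -4 - I*n/2 (N(n) = -4 + n*(-I/2) = -4 - I*n/2)
-8460/(d(6) + N(49)) = -8460/((3 - 15/6) + (-4 - 1/2*I*49)) = -8460/((3 - 15*1/6) + (-4 - 49*I/2)) = -8460/((3 - 5/2) + (-4 - 49*I/2)) = -8460/(1/2 + (-4 - 49*I/2)) = -8460*2*(-7/2 + 49*I/2)/1225 = -3384*(-7/2 + 49*I/2)/245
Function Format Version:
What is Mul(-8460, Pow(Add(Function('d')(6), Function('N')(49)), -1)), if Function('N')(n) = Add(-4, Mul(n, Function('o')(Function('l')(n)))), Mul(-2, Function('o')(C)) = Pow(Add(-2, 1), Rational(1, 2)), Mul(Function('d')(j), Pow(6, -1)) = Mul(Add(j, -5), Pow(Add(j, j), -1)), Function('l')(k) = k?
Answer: Add(Rational(1692, 35), Mul(Rational(-1692, 5), I)) ≈ Add(48.343, Mul(-338.40, I))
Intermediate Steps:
Function('d')(j) = Mul(3, Pow(j, -1), Add(-5, j)) (Function('d')(j) = Mul(6, Mul(Add(j, -5), Pow(Add(j, j), -1))) = Mul(6, Mul(Add(-5, j), Pow(Mul(2, j), -1))) = Mul(6, Mul(Add(-5, j), Mul(Rational(1, 2), Pow(j, -1)))) = Mul(6, Mul(Rational(1, 2), Pow(j, -1), Add(-5, j))) = Mul(3, Pow(j, -1), Add(-5, j)))
Function('o')(C) = Mul(Rational(-1, 2), I) (Function('o')(C) = Mul(Rational(-1, 2), Pow(Add(-2, 1), Rational(1, 2))) = Mul(Rational(-1, 2), Pow(-1, Rational(1, 2))) = Mul(Rational(-1, 2), I))
Function('N')(n) = Add(-4, Mul(Rational(-1, 2), I, n)) (Function('N')(n) = Add(-4, Mul(n, Mul(Rational(-1, 2), I))) = Add(-4, Mul(Rational(-1, 2), I, n)))
Mul(-8460, Pow(Add(Function('d')(6), Function('N')(49)), -1)) = Mul(-8460, Pow(Add(Add(3, Mul(-15, Pow(6, -1))), Add(-4, Mul(Rational(-1, 2), I, 49))), -1)) = Mul(-8460, Pow(Add(Add(3, Mul(-15, Rational(1, 6))), Add(-4, Mul(Rational(-49, 2), I))), -1)) = Mul(-8460, Pow(Add(Add(3, Rational(-5, 2)), Add(-4, Mul(Rational(-49, 2), I))), -1)) = Mul(-8460, Pow(Add(Rational(1, 2), Add(-4, Mul(Rational(-49, 2), I))), -1)) = Mul(-8460, Pow(Add(Rational(-7, 2), Mul(Rational(-49, 2), I)), -1)) = Mul(-8460, Mul(Rational(2, 1225), Add(Rational(-7, 2), Mul(Rational(49, 2), I)))) = Mul(Rational(-3384, 245), Add(Rational(-7, 2), Mul(Rational(49, 2), I)))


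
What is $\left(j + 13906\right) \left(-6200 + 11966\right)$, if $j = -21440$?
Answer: $-43441044$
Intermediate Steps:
$\left(j + 13906\right) \left(-6200 + 11966\right) = \left(-21440 + 13906\right) \left(-6200 + 11966\right) = \left(-7534\right) 5766 = -43441044$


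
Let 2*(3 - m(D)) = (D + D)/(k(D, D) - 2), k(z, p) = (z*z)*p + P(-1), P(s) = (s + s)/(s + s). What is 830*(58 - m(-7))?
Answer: 7854705/172 ≈ 45667.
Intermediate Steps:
P(s) = 1 (P(s) = (2*s)/((2*s)) = (2*s)*(1/(2*s)) = 1)
k(z, p) = 1 + p*z² (k(z, p) = (z*z)*p + 1 = z²*p + 1 = p*z² + 1 = 1 + p*z²)
m(D) = 3 - D/(-1 + D³) (m(D) = 3 - (D + D)/(2*((1 + D*D²) - 2)) = 3 - 2*D/(2*((1 + D³) - 2)) = 3 - 2*D/(2*(-1 + D³)) = 3 - D/(-1 + D³))
830*(58 - m(-7)) = 830*(58 - (-3 - 1*(-7) + 3*(-7)³)/(-1 + (-7)³)) = 830*(58 - (-3 + 7 + 3*(-343))/(-1 - 343)) = 830*(58 - (-3 + 7 - 1029)/(-344)) = 830*(58 - (-1)*(-1025)/344) = 830*(58 - 1*1025/344) = 830*(58 - 1025/344) = 830*(18927/344) = 7854705/172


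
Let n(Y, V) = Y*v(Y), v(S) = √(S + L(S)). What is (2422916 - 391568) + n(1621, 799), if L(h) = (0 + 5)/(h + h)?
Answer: 2031348 + √17037640454/2 ≈ 2.0966e+6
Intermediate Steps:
L(h) = 5/(2*h) (L(h) = 5/((2*h)) = 5*(1/(2*h)) = 5/(2*h))
v(S) = √(S + 5/(2*S))
n(Y, V) = Y*√(4*Y + 10/Y)/2 (n(Y, V) = Y*(√(4*Y + 10/Y)/2) = Y*√(4*Y + 10/Y)/2)
(2422916 - 391568) + n(1621, 799) = (2422916 - 391568) + (½)*1621*√(4*1621 + 10/1621) = 2031348 + (½)*1621*√(6484 + 10*(1/1621)) = 2031348 + (½)*1621*√(6484 + 10/1621) = 2031348 + (½)*1621*√(10510574/1621) = 2031348 + (½)*1621*(√17037640454/1621) = 2031348 + √17037640454/2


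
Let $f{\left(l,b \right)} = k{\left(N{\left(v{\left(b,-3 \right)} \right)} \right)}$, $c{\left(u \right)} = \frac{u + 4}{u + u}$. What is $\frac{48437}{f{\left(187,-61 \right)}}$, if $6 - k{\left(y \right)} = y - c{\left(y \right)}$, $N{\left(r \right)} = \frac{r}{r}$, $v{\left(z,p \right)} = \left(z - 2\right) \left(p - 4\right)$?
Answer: $\frac{96874}{15} \approx 6458.3$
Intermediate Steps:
$c{\left(u \right)} = \frac{4 + u}{2 u}$
$v{\left(z,p \right)} = \left(-4 + p\right) \left(-2 + z\right)$ ($v{\left(z,p \right)} = \left(-2 + z\right) \left(-4 + p\right) = \left(-4 + p\right) \left(-2 + z\right)$)
$N{\left(r \right)} = 1$
$k{\left(y \right)} = 6 - y + \frac{4 + y}{2 y}$ ($k{\left(y \right)} = 6 - \left(y - \frac{4 + y}{2 y}\right) = 6 - y + \frac{4 + y}{2 y}$)
$f{\left(l,b \right)} = \frac{15}{2}$ ($f{\left(l,b \right)} = \frac{13}{2} - 1 + \frac{2}{1} = \frac{13}{2} - 1 + 2 \cdot 1 = \frac{13}{2} - 1 + 2 = \frac{15}{2}$)
$\frac{48437}{f{\left(187,-61 \right)}} = \frac{48437}{\frac{15}{2}} = 48437 \cdot \frac{2}{15} = \frac{96874}{15}$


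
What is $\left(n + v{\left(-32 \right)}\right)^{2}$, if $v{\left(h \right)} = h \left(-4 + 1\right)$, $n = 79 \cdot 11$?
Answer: $931225$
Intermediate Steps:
$n = 869$
$v{\left(h \right)} = - 3 h$ ($v{\left(h \right)} = h \left(-3\right) = - 3 h$)
$\left(n + v{\left(-32 \right)}\right)^{2} = \left(869 - -96\right)^{2} = \left(869 + 96\right)^{2} = 965^{2} = 931225$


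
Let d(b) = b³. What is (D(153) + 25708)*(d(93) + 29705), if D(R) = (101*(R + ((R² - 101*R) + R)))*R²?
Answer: 16292522624137292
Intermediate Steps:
D(R) = R²*(-9999*R + 101*R²) (D(R) = (101*(R + (R² - 100*R)))*R² = (101*(R² - 99*R))*R² = (-9999*R + 101*R²)*R² = R²*(-9999*R + 101*R²))
(D(153) + 25708)*(d(93) + 29705) = (101*153³*(-99 + 153) + 25708)*(93³ + 29705) = (101*3581577*54 + 25708)*(804357 + 29705) = (19533920958 + 25708)*834062 = 19533946666*834062 = 16292522624137292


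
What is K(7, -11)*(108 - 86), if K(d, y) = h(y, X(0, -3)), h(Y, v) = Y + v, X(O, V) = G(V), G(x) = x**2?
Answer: -44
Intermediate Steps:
X(O, V) = V**2
K(d, y) = 9 + y (K(d, y) = y + (-3)**2 = y + 9 = 9 + y)
K(7, -11)*(108 - 86) = (9 - 11)*(108 - 86) = -2*22 = -44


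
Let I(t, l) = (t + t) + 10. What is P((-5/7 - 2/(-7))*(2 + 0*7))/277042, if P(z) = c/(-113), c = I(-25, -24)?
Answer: 20/15652873 ≈ 1.2777e-6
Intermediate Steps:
I(t, l) = 10 + 2*t (I(t, l) = 2*t + 10 = 10 + 2*t)
c = -40 (c = 10 + 2*(-25) = 10 - 50 = -40)
P(z) = 40/113 (P(z) = -40/(-113) = -40*(-1/113) = 40/113)
P((-5/7 - 2/(-7))*(2 + 0*7))/277042 = (40/113)/277042 = (40/113)*(1/277042) = 20/15652873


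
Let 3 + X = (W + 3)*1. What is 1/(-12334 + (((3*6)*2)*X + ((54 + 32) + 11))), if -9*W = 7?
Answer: -1/12265 ≈ -8.1533e-5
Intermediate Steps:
W = -7/9 (W = -1/9*7 = -7/9 ≈ -0.77778)
X = -7/9 (X = -3 + (-7/9 + 3)*1 = -3 + (20/9)*1 = -3 + 20/9 = -7/9 ≈ -0.77778)
1/(-12334 + (((3*6)*2)*X + ((54 + 32) + 11))) = 1/(-12334 + (((3*6)*2)*(-7/9) + ((54 + 32) + 11))) = 1/(-12334 + ((18*2)*(-7/9) + (86 + 11))) = 1/(-12334 + (36*(-7/9) + 97)) = 1/(-12334 + (-28 + 97)) = 1/(-12334 + 69) = 1/(-12265) = -1/12265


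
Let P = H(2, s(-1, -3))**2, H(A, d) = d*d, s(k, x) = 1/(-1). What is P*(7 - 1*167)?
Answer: -160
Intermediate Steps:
s(k, x) = -1
H(A, d) = d**2
P = 1 (P = ((-1)**2)**2 = 1**2 = 1)
P*(7 - 1*167) = 1*(7 - 1*167) = 1*(7 - 167) = 1*(-160) = -160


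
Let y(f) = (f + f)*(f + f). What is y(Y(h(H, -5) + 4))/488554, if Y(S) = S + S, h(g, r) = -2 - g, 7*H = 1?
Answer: 1352/11969573 ≈ 0.00011295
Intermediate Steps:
H = 1/7 (H = (1/7)*1 = 1/7 ≈ 0.14286)
Y(S) = 2*S
y(f) = 4*f**2 (y(f) = (2*f)*(2*f) = 4*f**2)
y(Y(h(H, -5) + 4))/488554 = (4*(2*((-2 - 1*1/7) + 4))**2)/488554 = (4*(2*((-2 - 1/7) + 4))**2)*(1/488554) = (4*(2*(-15/7 + 4))**2)*(1/488554) = (4*(2*(13/7))**2)*(1/488554) = (4*(26/7)**2)*(1/488554) = (4*(676/49))*(1/488554) = (2704/49)*(1/488554) = 1352/11969573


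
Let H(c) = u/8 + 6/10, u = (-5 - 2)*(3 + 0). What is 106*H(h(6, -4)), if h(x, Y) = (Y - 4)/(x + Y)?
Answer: -4293/20 ≈ -214.65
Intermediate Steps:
h(x, Y) = (-4 + Y)/(Y + x)
u = -21 (u = -7*3 = -21)
H(c) = -81/40 (H(c) = -21/8 + 6/10 = -21*1/8 + 6*(1/10) = -21/8 + 3/5 = -81/40)
106*H(h(6, -4)) = 106*(-81/40) = -4293/20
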